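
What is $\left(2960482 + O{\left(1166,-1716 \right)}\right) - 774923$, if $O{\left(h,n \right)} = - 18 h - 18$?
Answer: $2164553$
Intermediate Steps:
$O{\left(h,n \right)} = -18 - 18 h$
$\left(2960482 + O{\left(1166,-1716 \right)}\right) - 774923 = \left(2960482 - 21006\right) - 774923 = 2939476 - 774923 = 2164553$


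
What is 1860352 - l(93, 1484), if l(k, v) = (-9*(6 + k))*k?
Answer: 1943215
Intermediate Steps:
l(k, v) = k*(-54 - 9*k) (l(k, v) = (-54 - 9*k)*k = k*(-54 - 9*k))
1860352 - l(93, 1484) = 1860352 - (-9)*93*(6 + 93) = 1860352 - (-9)*93*99 = 1860352 - 1*(-82863) = 1860352 + 82863 = 1943215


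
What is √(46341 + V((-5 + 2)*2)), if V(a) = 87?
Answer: 2*√11607 ≈ 215.47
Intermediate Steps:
√(46341 + V((-5 + 2)*2)) = √(46341 + 87) = √46428 = 2*√11607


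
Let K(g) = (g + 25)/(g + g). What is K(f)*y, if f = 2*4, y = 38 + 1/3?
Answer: 1265/16 ≈ 79.063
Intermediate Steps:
y = 115/3 (y = 38 + ⅓ = 115/3 ≈ 38.333)
f = 8
K(g) = (25 + g)/(2*g) (K(g) = (25 + g)/((2*g)) = (25 + g)*(1/(2*g)) = (25 + g)/(2*g))
K(f)*y = ((½)*(25 + 8)/8)*(115/3) = ((½)*(⅛)*33)*(115/3) = (33/16)*(115/3) = 1265/16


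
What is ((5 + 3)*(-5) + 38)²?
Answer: 4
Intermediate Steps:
((5 + 3)*(-5) + 38)² = (8*(-5) + 38)² = (-40 + 38)² = (-2)² = 4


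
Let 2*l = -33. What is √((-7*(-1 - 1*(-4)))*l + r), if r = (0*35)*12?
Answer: 3*√154/2 ≈ 18.615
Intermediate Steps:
l = -33/2 (l = (½)*(-33) = -33/2 ≈ -16.500)
r = 0 (r = 0*12 = 0)
√((-7*(-1 - 1*(-4)))*l + r) = √(-7*(-1 - 1*(-4))*(-33/2) + 0) = √(-7*(-1 + 4)*(-33/2) + 0) = √(-7*3*(-33/2) + 0) = √(-21*(-33/2) + 0) = √(693/2 + 0) = √(693/2) = 3*√154/2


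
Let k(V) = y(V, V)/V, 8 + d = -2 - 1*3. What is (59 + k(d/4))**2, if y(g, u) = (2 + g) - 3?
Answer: 614656/169 ≈ 3637.0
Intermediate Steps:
y(g, u) = -1 + g
d = -13 (d = -8 + (-2 - 1*3) = -8 + (-2 - 3) = -8 - 5 = -13)
k(V) = (-1 + V)/V
(59 + k(d/4))**2 = (59 + (-1 - 13/4)/((-13/4)))**2 = (59 + (-1 - 13*1/4)/((-13*1/4)))**2 = (59 + (-1 - 13/4)/(-13/4))**2 = (59 - 4/13*(-17/4))**2 = (59 + 17/13)**2 = (784/13)**2 = 614656/169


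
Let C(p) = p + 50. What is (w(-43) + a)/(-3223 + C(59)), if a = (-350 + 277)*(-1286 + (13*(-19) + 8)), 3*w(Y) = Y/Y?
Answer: -166988/4671 ≈ -35.750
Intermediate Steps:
C(p) = 50 + p
w(Y) = ⅓ (w(Y) = (Y/Y)/3 = (⅓)*1 = ⅓)
a = 111325 (a = -73*(-1286 + (-247 + 8)) = -73*(-1286 - 239) = -73*(-1525) = 111325)
(w(-43) + a)/(-3223 + C(59)) = (⅓ + 111325)/(-3223 + (50 + 59)) = 333976/(3*(-3223 + 109)) = (333976/3)/(-3114) = (333976/3)*(-1/3114) = -166988/4671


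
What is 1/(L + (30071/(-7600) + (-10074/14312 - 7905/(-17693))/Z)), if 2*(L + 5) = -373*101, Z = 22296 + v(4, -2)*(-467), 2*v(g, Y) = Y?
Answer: -5475892437667600/103195693947410953721 ≈ -5.3063e-5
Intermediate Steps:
v(g, Y) = Y/2
Z = 22763 (Z = 22296 + ((½)*(-2))*(-467) = 22296 - 1*(-467) = 22296 + 467 = 22763)
L = -37683/2 (L = -5 + (-373*101)/2 = -5 + (½)*(-37673) = -5 - 37673/2 = -37683/2 ≈ -18842.)
1/(L + (30071/(-7600) + (-10074/14312 - 7905/(-17693))/Z)) = 1/(-37683/2 + (30071/(-7600) + (-10074/14312 - 7905/(-17693))/22763)) = 1/(-37683/2 + (30071*(-1/7600) + (-10074*1/14312 - 7905*(-1/17693))*(1/22763))) = 1/(-37683/2 + (-30071/7600 + (-5037/7156 + 7905/17693)*(1/22763))) = 1/(-37683/2 + (-30071/7600 - 32551461/126611108*1/22763)) = 1/(-37683/2 + (-30071/7600 - 32551461/2882048651404)) = 1/(-37683/2 - 21666583096868321/5475892437667600) = 1/(-103195693947410953721/5475892437667600) = -5475892437667600/103195693947410953721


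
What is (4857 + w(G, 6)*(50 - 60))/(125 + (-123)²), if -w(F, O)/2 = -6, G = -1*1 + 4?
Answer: 4737/15254 ≈ 0.31054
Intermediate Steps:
G = 3 (G = -1 + 4 = 3)
w(F, O) = 12 (w(F, O) = -2*(-6) = 12)
(4857 + w(G, 6)*(50 - 60))/(125 + (-123)²) = (4857 + 12*(50 - 60))/(125 + (-123)²) = (4857 + 12*(-10))/(125 + 15129) = (4857 - 120)/15254 = 4737*(1/15254) = 4737/15254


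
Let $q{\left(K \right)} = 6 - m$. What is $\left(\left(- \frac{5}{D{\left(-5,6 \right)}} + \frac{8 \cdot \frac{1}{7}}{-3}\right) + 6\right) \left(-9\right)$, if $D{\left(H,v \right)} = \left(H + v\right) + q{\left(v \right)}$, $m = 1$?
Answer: $- \frac{603}{14} \approx -43.071$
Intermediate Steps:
$q{\left(K \right)} = 5$ ($q{\left(K \right)} = 6 - 1 = 5$)
$D{\left(H,v \right)} = 5 + H + v$ ($D{\left(H,v \right)} = \left(H + v\right) + 5 = 5 + H + v$)
$\left(\left(- \frac{5}{D{\left(-5,6 \right)}} + \frac{8 \cdot \frac{1}{7}}{-3}\right) + 6\right) \left(-9\right) = \left(\left(- \frac{5}{5 - 5 + 6} + \frac{8 \cdot \frac{1}{7}}{-3}\right) + 6\right) \left(-9\right) = \left(\left(- \frac{5}{6} + 8 \cdot \frac{1}{7} \left(- \frac{1}{3}\right)\right) + 6\right) \left(-9\right) = \left(\left(\left(-5\right) \frac{1}{6} + \frac{8}{7} \left(- \frac{1}{3}\right)\right) + 6\right) \left(-9\right) = \left(\left(- \frac{5}{6} - \frac{8}{21}\right) + 6\right) \left(-9\right) = \left(- \frac{17}{14} + 6\right) \left(-9\right) = \frac{67}{14} \left(-9\right) = - \frac{603}{14}$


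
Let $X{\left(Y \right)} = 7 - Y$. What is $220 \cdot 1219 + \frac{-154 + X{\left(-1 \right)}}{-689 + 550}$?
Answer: $\frac{37277166}{139} \approx 2.6818 \cdot 10^{5}$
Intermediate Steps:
$220 \cdot 1219 + \frac{-154 + X{\left(-1 \right)}}{-689 + 550} = 220 \cdot 1219 + \frac{-154 + \left(7 - -1\right)}{-689 + 550} = 268180 + \frac{-154 + \left(7 + 1\right)}{-139} = 268180 + \left(-154 + 8\right) \left(- \frac{1}{139}\right) = 268180 - - \frac{146}{139} = 268180 + \frac{146}{139} = \frac{37277166}{139}$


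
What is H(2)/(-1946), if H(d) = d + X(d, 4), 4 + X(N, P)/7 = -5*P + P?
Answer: 69/973 ≈ 0.070915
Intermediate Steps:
X(N, P) = -28 - 28*P (X(N, P) = -28 + 7*(-5*P + P) = -28 + 7*(-4*P) = -28 - 28*P)
H(d) = -140 + d (H(d) = d + (-28 - 28*4) = d + (-28 - 112) = d - 140 = -140 + d)
H(2)/(-1946) = (-140 + 2)/(-1946) = -138*(-1/1946) = 69/973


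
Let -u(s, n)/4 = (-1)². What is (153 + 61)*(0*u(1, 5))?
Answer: 0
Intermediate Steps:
u(s, n) = -4 (u(s, n) = -4*(-1)² = -4*1 = -4)
(153 + 61)*(0*u(1, 5)) = (153 + 61)*(0*(-4)) = 214*0 = 0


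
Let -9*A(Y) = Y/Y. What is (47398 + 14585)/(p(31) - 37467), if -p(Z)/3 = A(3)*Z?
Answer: -185949/112370 ≈ -1.6548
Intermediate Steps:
A(Y) = -1/9 (A(Y) = -Y/(9*Y) = -1/9*1 = -1/9)
p(Z) = Z/3 (p(Z) = -(-1)*Z/3 = Z/3)
(47398 + 14585)/(p(31) - 37467) = (47398 + 14585)/((1/3)*31 - 37467) = 61983/(31/3 - 37467) = 61983/(-112370/3) = 61983*(-3/112370) = -185949/112370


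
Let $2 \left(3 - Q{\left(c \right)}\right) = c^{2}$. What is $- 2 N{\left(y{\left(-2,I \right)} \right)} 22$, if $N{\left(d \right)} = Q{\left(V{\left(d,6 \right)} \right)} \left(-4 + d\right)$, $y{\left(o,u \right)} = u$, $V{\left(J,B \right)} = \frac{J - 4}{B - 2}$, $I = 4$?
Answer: $0$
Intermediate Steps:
$V{\left(J,B \right)} = \frac{-4 + J}{-2 + B}$
$Q{\left(c \right)} = 3 - \frac{c^{2}}{2}$
$N{\left(d \right)} = \left(-4 + d\right) \left(3 - \frac{\left(-1 + \frac{d}{4}\right)^{2}}{2}\right)$ ($N{\left(d \right)} = \left(3 - \frac{\left(\frac{-4 + d}{-2 + 6}\right)^{2}}{2}\right) \left(-4 + d\right) = \left(3 - \frac{\left(\frac{-4 + d}{4}\right)^{2}}{2}\right) \left(-4 + d\right) = \left(3 - \frac{\left(-1 + \frac{d}{4}\right)^{2}}{2}\right) \left(-4 + d\right) = \left(-4 + d\right) \left(3 - \frac{\left(-1 + \frac{d}{4}\right)^{2}}{2}\right)$)
$- 2 N{\left(y{\left(-2,I \right)} \right)} 22 = - 2 \left(- \frac{\left(-96 + \left(-4 + 4\right)^{2}\right) \left(-4 + 4\right)}{32}\right) 22 = - 2 \left(\left(- \frac{1}{32}\right) \left(-96 + 0^{2}\right) 0\right) 22 = - 2 \left(\left(- \frac{1}{32}\right) \left(-96 + 0\right) 0\right) 22 = - 2 \left(\left(- \frac{1}{32}\right) \left(-96\right) 0\right) 22 = \left(-2\right) 0 \cdot 22 = 0 \cdot 22 = 0$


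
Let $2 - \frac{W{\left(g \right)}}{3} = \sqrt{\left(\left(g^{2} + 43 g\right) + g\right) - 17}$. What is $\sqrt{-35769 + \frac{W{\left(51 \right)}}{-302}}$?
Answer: $\frac{\sqrt{-815569422 + 453 \sqrt{1207}}}{151} \approx 189.13 i$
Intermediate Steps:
$W{\left(g \right)} = 6 - 3 \sqrt{-17 + g^{2} + 44 g}$ ($W{\left(g \right)} = 6 - 3 \sqrt{\left(\left(g^{2} + 43 g\right) + g\right) - 17} = 6 - 3 \sqrt{\left(g^{2} + 44 g\right) - 17} = 6 - 3 \sqrt{-17 + g^{2} + 44 g}$)
$\sqrt{-35769 + \frac{W{\left(51 \right)}}{-302}} = \sqrt{-35769 + \frac{6 - 3 \sqrt{-17 + 51^{2} + 44 \cdot 51}}{-302}} = \sqrt{-35769 + \left(6 - 3 \sqrt{-17 + 2601 + 2244}\right) \left(- \frac{1}{302}\right)} = \sqrt{-35769 + \left(6 - 3 \sqrt{4828}\right) \left(- \frac{1}{302}\right)} = \sqrt{-35769 + \left(6 - 3 \cdot 2 \sqrt{1207}\right) \left(- \frac{1}{302}\right)} = \sqrt{-35769 + \left(6 - 6 \sqrt{1207}\right) \left(- \frac{1}{302}\right)} = \sqrt{-35769 - \left(\frac{3}{151} - \frac{3 \sqrt{1207}}{151}\right)} = \sqrt{- \frac{5401122}{151} + \frac{3 \sqrt{1207}}{151}}$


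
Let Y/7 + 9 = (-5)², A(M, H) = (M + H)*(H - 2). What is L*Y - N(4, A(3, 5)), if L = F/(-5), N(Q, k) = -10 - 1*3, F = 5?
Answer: -99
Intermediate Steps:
A(M, H) = (-2 + H)*(H + M) (A(M, H) = (H + M)*(-2 + H) = (-2 + H)*(H + M))
N(Q, k) = -13 (N(Q, k) = -10 - 3 = -13)
Y = 112 (Y = -63 + 7*(-5)² = -63 + 7*25 = -63 + 175 = 112)
L = -1 (L = 5/(-5) = 5*(-⅕) = -1)
L*Y - N(4, A(3, 5)) = -1*112 - 1*(-13) = -112 + 13 = -99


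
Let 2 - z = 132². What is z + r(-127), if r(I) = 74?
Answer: -17348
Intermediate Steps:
z = -17422 (z = 2 - 1*132² = 2 - 1*17424 = 2 - 17424 = -17422)
z + r(-127) = -17422 + 74 = -17348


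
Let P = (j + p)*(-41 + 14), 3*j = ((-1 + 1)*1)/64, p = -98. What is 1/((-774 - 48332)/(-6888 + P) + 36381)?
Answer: 2121/77188654 ≈ 2.7478e-5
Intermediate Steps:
j = 0 (j = (((-1 + 1)*1)/64)/3 = ((0*1)*(1/64))/3 = (0*(1/64))/3 = (1/3)*0 = 0)
P = 2646 (P = (0 - 98)*(-41 + 14) = -98*(-27) = 2646)
1/((-774 - 48332)/(-6888 + P) + 36381) = 1/((-774 - 48332)/(-6888 + 2646) + 36381) = 1/(-49106/(-4242) + 36381) = 1/(-49106*(-1/4242) + 36381) = 1/(24553/2121 + 36381) = 1/(77188654/2121) = 2121/77188654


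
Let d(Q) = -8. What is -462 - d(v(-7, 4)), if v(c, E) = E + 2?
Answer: -454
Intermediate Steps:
v(c, E) = 2 + E
-462 - d(v(-7, 4)) = -462 - 1*(-8) = -462 + 8 = -454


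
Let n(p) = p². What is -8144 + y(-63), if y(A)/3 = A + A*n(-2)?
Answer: -9089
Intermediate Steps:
y(A) = 15*A (y(A) = 3*(A + A*(-2)²) = 3*(A + A*4) = 3*(A + 4*A) = 3*(5*A) = 15*A)
-8144 + y(-63) = -8144 + 15*(-63) = -8144 - 945 = -9089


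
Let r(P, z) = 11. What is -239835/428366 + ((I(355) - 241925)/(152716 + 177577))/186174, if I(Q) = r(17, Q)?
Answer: -144588529495397/258245772401406 ≈ -0.55989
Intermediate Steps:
I(Q) = 11
-239835/428366 + ((I(355) - 241925)/(152716 + 177577))/186174 = -239835/428366 + ((11 - 241925)/(152716 + 177577))/186174 = -239835*1/428366 - 241914/330293*(1/186174) = -239835/428366 - 241914*1/330293*(1/186174) = -239835/428366 - 241914/330293*1/186174 = -239835/428366 - 40319/10248661497 = -144588529495397/258245772401406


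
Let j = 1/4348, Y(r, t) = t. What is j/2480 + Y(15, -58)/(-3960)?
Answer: 15635507/1067520960 ≈ 0.014647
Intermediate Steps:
j = 1/4348 ≈ 0.00022999
j/2480 + Y(15, -58)/(-3960) = (1/4348)/2480 - 58/(-3960) = (1/4348)*(1/2480) - 58*(-1/3960) = 1/10783040 + 29/1980 = 15635507/1067520960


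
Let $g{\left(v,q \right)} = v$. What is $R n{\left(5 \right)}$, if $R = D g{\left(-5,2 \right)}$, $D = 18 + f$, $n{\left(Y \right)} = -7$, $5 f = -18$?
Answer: $504$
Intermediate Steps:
$f = - \frac{18}{5}$ ($f = \frac{1}{5} \left(-18\right) = - \frac{18}{5} \approx -3.6$)
$D = \frac{72}{5}$ ($D = 18 - \frac{18}{5} = \frac{72}{5} \approx 14.4$)
$R = -72$ ($R = \frac{72}{5} \left(-5\right) = -72$)
$R n{\left(5 \right)} = \left(-72\right) \left(-7\right) = 504$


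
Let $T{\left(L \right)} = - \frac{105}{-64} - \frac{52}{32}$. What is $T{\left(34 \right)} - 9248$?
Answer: $- \frac{591871}{64} \approx -9248.0$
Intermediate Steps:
$T{\left(L \right)} = \frac{1}{64}$ ($T{\left(L \right)} = \left(-105\right) \left(- \frac{1}{64}\right) - \frac{13}{8} = \frac{105}{64} - \frac{13}{8} = \frac{1}{64}$)
$T{\left(34 \right)} - 9248 = \frac{1}{64} - 9248 = - \frac{591871}{64}$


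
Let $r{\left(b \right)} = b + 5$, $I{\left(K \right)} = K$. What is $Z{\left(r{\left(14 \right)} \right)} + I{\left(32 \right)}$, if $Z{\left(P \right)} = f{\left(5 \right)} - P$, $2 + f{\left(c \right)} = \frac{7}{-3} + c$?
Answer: $\frac{41}{3} \approx 13.667$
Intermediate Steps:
$f{\left(c \right)} = - \frac{13}{3} + c$ ($f{\left(c \right)} = -2 + \left(\frac{7}{-3} + c\right) = -2 + \left(7 \left(- \frac{1}{3}\right) + c\right) = -2 + \left(- \frac{7}{3} + c\right) = - \frac{13}{3} + c$)
$r{\left(b \right)} = 5 + b$
$Z{\left(P \right)} = \frac{2}{3} - P$ ($Z{\left(P \right)} = \left(- \frac{13}{3} + 5\right) - P = \frac{2}{3} - P$)
$Z{\left(r{\left(14 \right)} \right)} + I{\left(32 \right)} = \left(\frac{2}{3} - \left(5 + 14\right)\right) + 32 = \left(\frac{2}{3} - 19\right) + 32 = - \frac{55}{3} + 32 = \frac{41}{3}$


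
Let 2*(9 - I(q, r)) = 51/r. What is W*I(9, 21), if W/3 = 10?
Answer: 1635/7 ≈ 233.57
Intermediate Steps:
I(q, r) = 9 - 51/(2*r)
W = 30 (W = 3*10 = 30)
W*I(9, 21) = 30*(9 - 51/2/21) = 30*(9 - 51/2*1/21) = 30*(9 - 17/14) = 30*(109/14) = 1635/7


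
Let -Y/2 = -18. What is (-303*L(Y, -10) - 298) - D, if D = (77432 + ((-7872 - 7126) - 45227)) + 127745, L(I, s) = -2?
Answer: -144644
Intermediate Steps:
Y = 36 (Y = -2*(-18) = 36)
D = 144952 (D = (77432 + (-14998 - 45227)) + 127745 = (77432 - 60225) + 127745 = 17207 + 127745 = 144952)
(-303*L(Y, -10) - 298) - D = (-303*(-2) - 298) - 1*144952 = (606 - 298) - 144952 = 308 - 144952 = -144644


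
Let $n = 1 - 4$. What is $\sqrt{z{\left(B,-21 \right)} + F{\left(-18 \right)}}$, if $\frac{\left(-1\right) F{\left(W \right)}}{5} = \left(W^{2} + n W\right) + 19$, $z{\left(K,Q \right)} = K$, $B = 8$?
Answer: $i \sqrt{1977} \approx 44.463 i$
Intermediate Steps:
$n = -3$
$F{\left(W \right)} = -95 - 5 W^{2} + 15 W$ ($F{\left(W \right)} = - 5 \left(\left(W^{2} - 3 W\right) + 19\right) = - 5 \left(19 + W^{2} - 3 W\right) = -95 - 5 W^{2} + 15 W$)
$\sqrt{z{\left(B,-21 \right)} + F{\left(-18 \right)}} = \sqrt{8 - \left(365 + 1620\right)} = \sqrt{8 - 1985} = \sqrt{-1977} = i \sqrt{1977}$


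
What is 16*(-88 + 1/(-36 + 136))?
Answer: -35196/25 ≈ -1407.8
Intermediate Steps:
16*(-88 + 1/(-36 + 136)) = 16*(-88 + 1/100) = 16*(-8799/100) = -35196/25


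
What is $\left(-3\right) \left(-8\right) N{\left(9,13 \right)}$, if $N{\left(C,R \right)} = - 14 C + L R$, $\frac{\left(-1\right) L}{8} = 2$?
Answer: $-8016$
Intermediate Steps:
$L = -16$ ($L = \left(-8\right) 2 = -16$)
$N{\left(C,R \right)} = - 16 R - 14 C$ ($N{\left(C,R \right)} = - 14 C - 16 R = - 16 R - 14 C$)
$\left(-3\right) \left(-8\right) N{\left(9,13 \right)} = \left(-3\right) \left(-8\right) \left(\left(-16\right) 13 - 126\right) = 24 \left(-208 - 126\right) = 24 \left(-334\right) = -8016$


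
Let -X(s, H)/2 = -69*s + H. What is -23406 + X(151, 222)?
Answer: -3012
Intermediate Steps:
X(s, H) = -2*H + 138*s (X(s, H) = -2*(-69*s + H) = -2*(H - 69*s) = -2*H + 138*s)
-23406 + X(151, 222) = -23406 + (-2*222 + 138*151) = -23406 + (-444 + 20838) = -23406 + 20394 = -3012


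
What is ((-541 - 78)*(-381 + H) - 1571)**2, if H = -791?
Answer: 524026866609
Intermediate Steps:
((-541 - 78)*(-381 + H) - 1571)**2 = ((-541 - 78)*(-381 - 791) - 1571)**2 = (-619*(-1172) - 1571)**2 = (725468 - 1571)**2 = 723897**2 = 524026866609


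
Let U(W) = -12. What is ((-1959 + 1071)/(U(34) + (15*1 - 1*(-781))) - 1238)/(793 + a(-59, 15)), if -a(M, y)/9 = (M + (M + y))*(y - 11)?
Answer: -121435/441098 ≈ -0.27530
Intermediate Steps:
a(M, y) = -9*(-11 + y)*(y + 2*M) (a(M, y) = -9*(M + (M + y))*(y - 11) = -9*(y + 2*M)*(-11 + y) = -9*(-11 + y)*(y + 2*M))
((-1959 + 1071)/(U(34) + (15*1 - 1*(-781))) - 1238)/(793 + a(-59, 15)) = ((-1959 + 1071)/(-12 + (15*1 - 1*(-781))) - 1238)/(793 + (-9*15² + 99*15 + 198*(-59) - 18*(-59)*15)) = (-888/(-12 + (15 + 781)) - 1238)/(793 + (-9*225 + 1485 - 11682 + 15930)) = (-888/(-12 + 796) - 1238)/(793 + (-2025 + 1485 - 11682 + 15930)) = (-888/784 - 1238)/(793 + 3708) = (-888*1/784 - 1238)/4501 = (-111/98 - 1238)*(1/4501) = -121435/98*1/4501 = -121435/441098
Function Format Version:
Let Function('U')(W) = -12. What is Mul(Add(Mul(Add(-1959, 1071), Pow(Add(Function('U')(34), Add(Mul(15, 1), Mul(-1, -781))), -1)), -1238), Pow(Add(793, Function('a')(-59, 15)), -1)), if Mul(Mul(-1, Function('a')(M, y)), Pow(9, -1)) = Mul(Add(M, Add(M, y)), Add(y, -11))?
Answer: Rational(-121435, 441098) ≈ -0.27530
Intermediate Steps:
Function('a')(M, y) = Mul(-9, Add(-11, y), Add(y, Mul(2, M))) (Function('a')(M, y) = Mul(-9, Mul(Add(M, Add(M, y)), Add(y, -11))) = Mul(-9, Mul(Add(y, Mul(2, M)), Add(-11, y))) = Mul(-9, Mul(Add(-11, y), Add(y, Mul(2, M)))) = Mul(-9, Add(-11, y), Add(y, Mul(2, M))))
Mul(Add(Mul(Add(-1959, 1071), Pow(Add(Function('U')(34), Add(Mul(15, 1), Mul(-1, -781))), -1)), -1238), Pow(Add(793, Function('a')(-59, 15)), -1)) = Mul(Add(Mul(Add(-1959, 1071), Pow(Add(-12, Add(Mul(15, 1), Mul(-1, -781))), -1)), -1238), Pow(Add(793, Add(Mul(-9, Pow(15, 2)), Mul(99, 15), Mul(198, -59), Mul(-18, -59, 15))), -1)) = Mul(Add(Mul(-888, Pow(Add(-12, Add(15, 781)), -1)), -1238), Pow(Add(793, Add(Mul(-9, 225), 1485, -11682, 15930)), -1)) = Mul(Add(Mul(-888, Pow(Add(-12, 796), -1)), -1238), Pow(Add(793, Add(-2025, 1485, -11682, 15930)), -1)) = Mul(Add(Mul(-888, Pow(784, -1)), -1238), Pow(Add(793, 3708), -1)) = Mul(Add(Mul(-888, Rational(1, 784)), -1238), Pow(4501, -1)) = Mul(Add(Rational(-111, 98), -1238), Rational(1, 4501)) = Mul(Rational(-121435, 98), Rational(1, 4501)) = Rational(-121435, 441098)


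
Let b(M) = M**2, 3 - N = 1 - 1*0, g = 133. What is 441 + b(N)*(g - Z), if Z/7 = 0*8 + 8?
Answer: 749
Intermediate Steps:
Z = 56 (Z = 7*(0*8 + 8) = 7*(0 + 8) = 7*8 = 56)
N = 2 (N = 3 - (1 - 1*0) = 3 - (1 + 0) = 3 - 1*1 = 3 - 1 = 2)
441 + b(N)*(g - Z) = 441 + 2**2*(133 - 1*56) = 441 + 4*(133 - 56) = 441 + 4*77 = 441 + 308 = 749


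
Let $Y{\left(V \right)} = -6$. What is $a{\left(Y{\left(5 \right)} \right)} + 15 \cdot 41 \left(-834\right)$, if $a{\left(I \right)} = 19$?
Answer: $-512891$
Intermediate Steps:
$a{\left(Y{\left(5 \right)} \right)} + 15 \cdot 41 \left(-834\right) = 19 + 15 \cdot 41 \left(-834\right) = 19 + 615 \left(-834\right) = 19 - 512910 = -512891$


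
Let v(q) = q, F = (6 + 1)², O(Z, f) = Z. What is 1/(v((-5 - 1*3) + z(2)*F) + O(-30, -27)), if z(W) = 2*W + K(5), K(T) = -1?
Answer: 1/109 ≈ 0.0091743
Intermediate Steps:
z(W) = -1 + 2*W (z(W) = 2*W - 1 = -1 + 2*W)
F = 49 (F = 7² = 49)
1/(v((-5 - 1*3) + z(2)*F) + O(-30, -27)) = 1/(((-5 - 1*3) + (-1 + 2*2)*49) - 30) = 1/(((-5 - 3) + (-1 + 4)*49) - 30) = 1/((-8 + 3*49) - 30) = 1/((-8 + 147) - 30) = 1/(139 - 30) = 1/109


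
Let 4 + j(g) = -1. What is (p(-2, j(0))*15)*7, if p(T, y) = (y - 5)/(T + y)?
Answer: 150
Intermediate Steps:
j(g) = -5 (j(g) = -4 - 1 = -5)
p(T, y) = (-5 + y)/(T + y)
(p(-2, j(0))*15)*7 = (((-5 - 5)/(-2 - 5))*15)*7 = ((-10/(-7))*15)*7 = (-⅐*(-10)*15)*7 = ((10/7)*15)*7 = (150/7)*7 = 150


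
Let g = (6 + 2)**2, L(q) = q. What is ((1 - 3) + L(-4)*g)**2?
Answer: 66564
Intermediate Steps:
g = 64 (g = 8**2 = 64)
((1 - 3) + L(-4)*g)**2 = ((1 - 3) - 4*64)**2 = (-2 - 256)**2 = (-258)**2 = 66564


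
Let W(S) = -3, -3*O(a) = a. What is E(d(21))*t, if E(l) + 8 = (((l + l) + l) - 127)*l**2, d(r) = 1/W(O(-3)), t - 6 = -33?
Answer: 600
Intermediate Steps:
t = -27 (t = 6 - 33 = -27)
O(a) = -a/3
d(r) = -1/3 (d(r) = 1/(-3) = -1/3)
E(l) = -8 + l**2*(-127 + 3*l) (E(l) = -8 + (((l + l) + l) - 127)*l**2 = -8 + ((2*l + l) - 127)*l**2 = -8 + (3*l - 127)*l**2 = -8 + (-127 + 3*l)*l**2 = -8 + l**2*(-127 + 3*l))
E(d(21))*t = (-8 - 127*(-1/3)**2 + 3*(-1/3)**3)*(-27) = (-8 - 127*1/9 + 3*(-1/27))*(-27) = (-8 - 127/9 - 1/9)*(-27) = -200/9*(-27) = 600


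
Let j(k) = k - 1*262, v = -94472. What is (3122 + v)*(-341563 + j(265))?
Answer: 31201506000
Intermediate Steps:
j(k) = -262 + k (j(k) = k - 262 = -262 + k)
(3122 + v)*(-341563 + j(265)) = (3122 - 94472)*(-341563 + (-262 + 265)) = -91350*(-341563 + 3) = -91350*(-341560) = 31201506000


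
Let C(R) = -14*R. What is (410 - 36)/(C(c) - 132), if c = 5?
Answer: -187/101 ≈ -1.8515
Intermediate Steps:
(410 - 36)/(C(c) - 132) = (410 - 36)/(-14*5 - 132) = 374/(-70 - 132) = 374/(-202) = 374*(-1/202) = -187/101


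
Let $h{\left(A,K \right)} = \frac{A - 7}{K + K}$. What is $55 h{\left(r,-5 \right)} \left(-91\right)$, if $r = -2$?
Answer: $- \frac{9009}{2} \approx -4504.5$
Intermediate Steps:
$h{\left(A,K \right)} = \frac{-7 + A}{2 K}$
$55 h{\left(r,-5 \right)} \left(-91\right) = 55 \frac{-7 - 2}{2 \left(-5\right)} \left(-91\right) = 55 \cdot \frac{1}{2} \left(- \frac{1}{5}\right) \left(-9\right) \left(-91\right) = 55 \cdot \frac{9}{10} \left(-91\right) = \frac{99}{2} \left(-91\right) = - \frac{9009}{2}$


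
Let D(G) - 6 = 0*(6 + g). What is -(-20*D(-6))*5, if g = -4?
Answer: 600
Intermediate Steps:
D(G) = 6 (D(G) = 6 + 0*(6 - 4) = 6 + 0*2 = 6 + 0 = 6)
-(-20*D(-6))*5 = -(-20*6)*5 = -(-120)*5 = -1*(-600) = 600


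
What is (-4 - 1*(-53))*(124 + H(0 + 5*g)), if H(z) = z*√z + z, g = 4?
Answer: 7056 + 1960*√5 ≈ 11439.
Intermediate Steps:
H(z) = z + z^(3/2) (H(z) = z^(3/2) + z = z + z^(3/2))
(-4 - 1*(-53))*(124 + H(0 + 5*g)) = (-4 - 1*(-53))*(124 + ((0 + 5*4) + (0 + 5*4)^(3/2))) = (-4 + 53)*(124 + ((0 + 20) + (0 + 20)^(3/2))) = 49*(124 + (20 + 20^(3/2))) = 49*(124 + (20 + 40*√5)) = 49*(144 + 40*√5) = 7056 + 1960*√5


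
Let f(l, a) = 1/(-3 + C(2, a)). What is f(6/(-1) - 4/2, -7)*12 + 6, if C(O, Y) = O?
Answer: -6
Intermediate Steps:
f(l, a) = -1 (f(l, a) = 1/(-3 + 2) = 1/(-1) = -1)
f(6/(-1) - 4/2, -7)*12 + 6 = -1*12 + 6 = -12 + 6 = -6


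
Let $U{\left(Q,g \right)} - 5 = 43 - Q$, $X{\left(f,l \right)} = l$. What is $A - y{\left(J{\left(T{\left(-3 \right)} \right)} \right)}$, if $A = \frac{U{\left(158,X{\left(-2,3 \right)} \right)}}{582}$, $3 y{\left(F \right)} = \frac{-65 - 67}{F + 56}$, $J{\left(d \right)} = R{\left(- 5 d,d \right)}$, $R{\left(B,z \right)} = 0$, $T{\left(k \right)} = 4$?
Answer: $\frac{2431}{4074} \approx 0.59671$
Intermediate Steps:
$J{\left(d \right)} = 0$
$U{\left(Q,g \right)} = 48 - Q$ ($U{\left(Q,g \right)} = 5 - \left(-43 + Q\right) = 48 - Q$)
$y{\left(F \right)} = - \frac{44}{56 + F}$ ($y{\left(F \right)} = \frac{\left(-65 - 67\right) \frac{1}{F + 56}}{3} = \frac{\left(-132\right) \frac{1}{56 + F}}{3} = - \frac{44}{56 + F}$)
$A = - \frac{55}{291}$ ($A = \frac{48 - 158}{582} = \left(48 - 158\right) \frac{1}{582} = \left(-110\right) \frac{1}{582} = - \frac{55}{291} \approx -0.189$)
$A - y{\left(J{\left(T{\left(-3 \right)} \right)} \right)} = - \frac{55}{291} - - \frac{44}{56 + 0} = - \frac{55}{291} - - \frac{44}{56} = - \frac{55}{291} - \left(-44\right) \frac{1}{56} = - \frac{55}{291} - - \frac{11}{14} = - \frac{55}{291} + \frac{11}{14} = \frac{2431}{4074}$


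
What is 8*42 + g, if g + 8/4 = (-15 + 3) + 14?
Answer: 336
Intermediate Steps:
g = 0 (g = -2 + ((-15 + 3) + 14) = -2 + (-12 + 14) = -2 + 2 = 0)
8*42 + g = 8*42 + 0 = 336 + 0 = 336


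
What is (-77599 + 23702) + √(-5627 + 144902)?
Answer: -53897 + 15*√619 ≈ -53524.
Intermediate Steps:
(-77599 + 23702) + √(-5627 + 144902) = -53897 + √139275 = -53897 + 15*√619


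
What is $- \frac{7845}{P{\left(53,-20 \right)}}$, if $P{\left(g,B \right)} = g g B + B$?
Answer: $\frac{1569}{11240} \approx 0.13959$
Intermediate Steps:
$P{\left(g,B \right)} = B + B g^{2}$ ($P{\left(g,B \right)} = g^{2} B + B = B g^{2} + B = B + B g^{2}$)
$- \frac{7845}{P{\left(53,-20 \right)}} = - \frac{7845}{\left(-20\right) \left(1 + 53^{2}\right)} = - \frac{7845}{\left(-20\right) \left(1 + 2809\right)} = - \frac{7845}{\left(-20\right) 2810} = - \frac{7845}{-56200} = \left(-7845\right) \left(- \frac{1}{56200}\right) = \frac{1569}{11240}$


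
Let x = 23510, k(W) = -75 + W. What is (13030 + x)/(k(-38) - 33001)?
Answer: -6090/5519 ≈ -1.1035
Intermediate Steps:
(13030 + x)/(k(-38) - 33001) = (13030 + 23510)/((-75 - 38) - 33001) = 36540/(-113 - 33001) = 36540/(-33114) = 36540*(-1/33114) = -6090/5519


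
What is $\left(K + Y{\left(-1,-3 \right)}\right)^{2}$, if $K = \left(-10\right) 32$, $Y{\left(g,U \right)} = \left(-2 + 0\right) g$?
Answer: $101124$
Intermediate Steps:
$Y{\left(g,U \right)} = - 2 g$
$K = -320$
$\left(K + Y{\left(-1,-3 \right)}\right)^{2} = \left(-320 - -2\right)^{2} = \left(-320 + 2\right)^{2} = \left(-318\right)^{2} = 101124$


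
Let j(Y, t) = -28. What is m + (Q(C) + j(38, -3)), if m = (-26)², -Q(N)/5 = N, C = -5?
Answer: 673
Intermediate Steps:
Q(N) = -5*N
m = 676
m + (Q(C) + j(38, -3)) = 676 + (-5*(-5) - 28) = 676 + (25 - 28) = 676 - 3 = 673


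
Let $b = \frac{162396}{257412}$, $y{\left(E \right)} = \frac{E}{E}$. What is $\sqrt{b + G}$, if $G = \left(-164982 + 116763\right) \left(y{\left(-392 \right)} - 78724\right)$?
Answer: $\frac{2 \sqrt{436671582353210130}}{21451} \approx 61611.0$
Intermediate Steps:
$y{\left(E \right)} = 1$
$b = \frac{13533}{21451}$ ($b = 162396 \cdot \frac{1}{257412} = \frac{13533}{21451} \approx 0.63088$)
$G = 3795944337$ ($G = \left(-164982 + 116763\right) \left(1 - 78724\right) = \left(-48219\right) \left(-78723\right) = 3795944337$)
$\sqrt{b + G} = \sqrt{\frac{13533}{21451} + 3795944337} = \sqrt{\frac{81426801986520}{21451}} = \frac{2 \sqrt{436671582353210130}}{21451}$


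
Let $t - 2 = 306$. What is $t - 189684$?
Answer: $-189376$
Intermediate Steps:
$t = 308$ ($t = 2 + 306 = 308$)
$t - 189684 = 308 - 189684 = -189376$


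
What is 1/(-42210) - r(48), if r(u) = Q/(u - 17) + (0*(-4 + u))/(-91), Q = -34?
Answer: 1435109/1308510 ≈ 1.0968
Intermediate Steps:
r(u) = -34/(-17 + u) (r(u) = -34/(u - 17) + (0*(-4 + u))/(-91) = -34/(-17 + u) + 0*(-1/91) = -34/(-17 + u) + 0 = -34/(-17 + u))
1/(-42210) - r(48) = 1/(-42210) - (-34)/(-17 + 48) = -1/42210 - (-34)/31 = -1/42210 - 1*(-34/31) = -1/42210 + 34/31 = 1435109/1308510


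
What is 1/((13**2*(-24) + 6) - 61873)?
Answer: -1/65923 ≈ -1.5169e-5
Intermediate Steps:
1/((13**2*(-24) + 6) - 61873) = 1/((169*(-24) + 6) - 61873) = 1/((-4056 + 6) - 61873) = 1/(-4050 - 61873) = 1/(-65923) = -1/65923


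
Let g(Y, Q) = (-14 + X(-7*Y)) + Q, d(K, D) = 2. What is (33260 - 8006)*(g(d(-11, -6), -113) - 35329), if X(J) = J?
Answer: -895759380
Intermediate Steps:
g(Y, Q) = -14 + Q - 7*Y (g(Y, Q) = (-14 - 7*Y) + Q = -14 + Q - 7*Y)
(33260 - 8006)*(g(d(-11, -6), -113) - 35329) = (33260 - 8006)*((-14 - 113 - 7*2) - 35329) = 25254*((-14 - 113 - 14) - 35329) = 25254*(-141 - 35329) = 25254*(-35470) = -895759380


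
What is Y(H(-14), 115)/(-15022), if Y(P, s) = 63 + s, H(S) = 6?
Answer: -89/7511 ≈ -0.011849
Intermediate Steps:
Y(H(-14), 115)/(-15022) = (63 + 115)/(-15022) = 178*(-1/15022) = -89/7511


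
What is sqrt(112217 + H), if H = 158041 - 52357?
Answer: sqrt(217901) ≈ 466.80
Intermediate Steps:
H = 105684
sqrt(112217 + H) = sqrt(112217 + 105684) = sqrt(217901)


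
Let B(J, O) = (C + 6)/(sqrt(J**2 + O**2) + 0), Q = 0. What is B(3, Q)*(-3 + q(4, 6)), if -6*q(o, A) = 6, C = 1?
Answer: -28/3 ≈ -9.3333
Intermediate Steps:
q(o, A) = -1 (q(o, A) = -1/6*6 = -1)
B(J, O) = 7/sqrt(J**2 + O**2) (B(J, O) = (1 + 6)/(sqrt(J**2 + O**2) + 0) = 7/(sqrt(J**2 + O**2)) = 7/sqrt(J**2 + O**2))
B(3, Q)*(-3 + q(4, 6)) = (7/sqrt(3**2 + 0**2))*(-3 - 1) = (7/sqrt(9 + 0))*(-4) = (7/sqrt(9))*(-4) = (7*(1/3))*(-4) = (7/3)*(-4) = -28/3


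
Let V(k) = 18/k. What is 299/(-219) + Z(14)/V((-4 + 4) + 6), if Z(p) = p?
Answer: 241/73 ≈ 3.3014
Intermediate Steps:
299/(-219) + Z(14)/V((-4 + 4) + 6) = 299/(-219) + 14/((18/((-4 + 4) + 6))) = 299*(-1/219) + 14/((18/(0 + 6))) = -299/219 + 14/((18/6)) = -299/219 + 14/((18*(⅙))) = -299/219 + 14/3 = 241/73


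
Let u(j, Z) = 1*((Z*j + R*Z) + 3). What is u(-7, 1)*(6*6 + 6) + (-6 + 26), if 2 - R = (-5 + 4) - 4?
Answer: 146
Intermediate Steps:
R = 7 (R = 2 - ((-5 + 4) - 4) = 2 - (-1 - 4) = 2 - 1*(-5) = 2 + 5 = 7)
u(j, Z) = 3 + 7*Z + Z*j (u(j, Z) = 1*((Z*j + 7*Z) + 3) = 1*((7*Z + Z*j) + 3) = 1*(3 + 7*Z + Z*j) = 3 + 7*Z + Z*j)
u(-7, 1)*(6*6 + 6) + (-6 + 26) = (3 + 7*1 + 1*(-7))*(6*6 + 6) + (-6 + 26) = (3 + 7 - 7)*(36 + 6) + 20 = 3*42 + 20 = 126 + 20 = 146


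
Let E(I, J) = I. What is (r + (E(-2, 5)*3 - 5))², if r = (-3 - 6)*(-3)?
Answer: 256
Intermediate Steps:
r = 27 (r = -9*(-3) = 27)
(r + (E(-2, 5)*3 - 5))² = (27 + (-2*3 - 5))² = (27 + (-6 - 5))² = (27 - 11)² = 16² = 256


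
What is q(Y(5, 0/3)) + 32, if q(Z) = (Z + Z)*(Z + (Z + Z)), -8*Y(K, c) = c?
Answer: 32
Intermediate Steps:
Y(K, c) = -c/8
q(Z) = 6*Z**2 (q(Z) = (2*Z)*(Z + 2*Z) = (2*Z)*(3*Z) = 6*Z**2)
q(Y(5, 0/3)) + 32 = 6*(-0/3)**2 + 32 = 6*(-1/8*0)**2 + 32 = 6*0**2 + 32 = 6*0 + 32 = 0 + 32 = 32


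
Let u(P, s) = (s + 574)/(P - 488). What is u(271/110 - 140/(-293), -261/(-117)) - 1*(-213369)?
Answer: 43363739215359/203234681 ≈ 2.1337e+5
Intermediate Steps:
u(P, s) = (574 + s)/(-488 + P)
u(271/110 - 140/(-293), -261/(-117)) - 1*(-213369) = (574 - 261/(-117))/(-488 + (271/110 - 140/(-293))) - 1*(-213369) = (574 - 261*(-1/117))/(-488 + (271*(1/110) - 140*(-1/293))) + 213369 = (574 + 29/13)/(-488 + (271/110 + 140/293)) + 213369 = (7491/13)/(-488 + 94803/32230) + 213369 = (7491/13)/(-15633437/32230) + 213369 = -32230/15633437*7491/13 + 213369 = -241434930/203234681 + 213369 = 43363739215359/203234681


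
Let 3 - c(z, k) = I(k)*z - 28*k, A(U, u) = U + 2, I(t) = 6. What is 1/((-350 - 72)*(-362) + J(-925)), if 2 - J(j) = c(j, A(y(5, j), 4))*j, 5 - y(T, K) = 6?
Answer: 1/5315191 ≈ 1.8814e-7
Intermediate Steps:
y(T, K) = -1 (y(T, K) = 5 - 1*6 = 5 - 6 = -1)
A(U, u) = 2 + U
c(z, k) = 3 - 6*z + 28*k (c(z, k) = 3 - (6*z - 28*k) = 3 - (-28*k + 6*z) = 3 + (-6*z + 28*k) = 3 - 6*z + 28*k)
J(j) = 2 - j*(31 - 6*j) (J(j) = 2 - (3 - 6*j + 28*(2 - 1))*j = 2 - (3 - 6*j + 28*1)*j = 2 - (3 - 6*j + 28)*j = 2 - (31 - 6*j)*j = 2 - j*(31 - 6*j))
1/((-350 - 72)*(-362) + J(-925)) = 1/((-350 - 72)*(-362) + (2 - 925*(-31 + 6*(-925)))) = 1/(-422*(-362) + (2 - 925*(-31 - 5550))) = 1/(152764 + (2 - 925*(-5581))) = 1/(152764 + (2 + 5162425)) = 1/(152764 + 5162427) = 1/5315191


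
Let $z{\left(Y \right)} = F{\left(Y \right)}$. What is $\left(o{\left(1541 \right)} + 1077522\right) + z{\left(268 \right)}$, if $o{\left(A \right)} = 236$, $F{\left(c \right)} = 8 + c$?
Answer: $1078034$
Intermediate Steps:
$z{\left(Y \right)} = 8 + Y$
$\left(o{\left(1541 \right)} + 1077522\right) + z{\left(268 \right)} = \left(236 + 1077522\right) + \left(8 + 268\right) = 1077758 + 276 = 1078034$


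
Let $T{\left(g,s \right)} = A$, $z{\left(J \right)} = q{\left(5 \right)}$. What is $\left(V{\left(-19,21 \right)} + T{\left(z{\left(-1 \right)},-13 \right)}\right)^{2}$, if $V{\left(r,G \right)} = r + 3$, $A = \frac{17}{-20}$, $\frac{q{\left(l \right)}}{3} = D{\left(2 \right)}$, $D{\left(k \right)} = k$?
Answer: $\frac{113569}{400} \approx 283.92$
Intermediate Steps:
$q{\left(l \right)} = 6$ ($q{\left(l \right)} = 3 \cdot 2 = 6$)
$A = - \frac{17}{20}$ ($A = 17 \left(- \frac{1}{20}\right) = - \frac{17}{20} \approx -0.85$)
$V{\left(r,G \right)} = 3 + r$
$z{\left(J \right)} = 6$
$T{\left(g,s \right)} = - \frac{17}{20}$
$\left(V{\left(-19,21 \right)} + T{\left(z{\left(-1 \right)},-13 \right)}\right)^{2} = \left(\left(3 - 19\right) - \frac{17}{20}\right)^{2} = \left(-16 - \frac{17}{20}\right)^{2} = \left(- \frac{337}{20}\right)^{2} = \frac{113569}{400}$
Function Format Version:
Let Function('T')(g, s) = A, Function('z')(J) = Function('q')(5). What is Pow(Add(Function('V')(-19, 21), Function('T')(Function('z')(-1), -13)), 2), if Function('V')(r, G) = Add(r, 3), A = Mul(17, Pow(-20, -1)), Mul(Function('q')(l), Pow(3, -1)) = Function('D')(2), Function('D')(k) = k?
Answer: Rational(113569, 400) ≈ 283.92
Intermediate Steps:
Function('q')(l) = 6 (Function('q')(l) = Mul(3, 2) = 6)
A = Rational(-17, 20) (A = Mul(17, Rational(-1, 20)) = Rational(-17, 20) ≈ -0.85000)
Function('V')(r, G) = Add(3, r)
Function('z')(J) = 6
Function('T')(g, s) = Rational(-17, 20)
Pow(Add(Function('V')(-19, 21), Function('T')(Function('z')(-1), -13)), 2) = Pow(Add(Add(3, -19), Rational(-17, 20)), 2) = Pow(Add(-16, Rational(-17, 20)), 2) = Pow(Rational(-337, 20), 2) = Rational(113569, 400)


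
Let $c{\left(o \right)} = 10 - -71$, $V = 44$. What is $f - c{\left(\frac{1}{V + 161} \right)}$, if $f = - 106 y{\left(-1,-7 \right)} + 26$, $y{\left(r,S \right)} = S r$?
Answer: $-797$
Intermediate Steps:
$c{\left(o \right)} = 81$ ($c{\left(o \right)} = 10 + 71 = 81$)
$f = -716$ ($f = - 106 \left(\left(-7\right) \left(-1\right)\right) + 26 = \left(-106\right) 7 + 26 = -742 + 26 = -716$)
$f - c{\left(\frac{1}{V + 161} \right)} = -716 - 81 = -797$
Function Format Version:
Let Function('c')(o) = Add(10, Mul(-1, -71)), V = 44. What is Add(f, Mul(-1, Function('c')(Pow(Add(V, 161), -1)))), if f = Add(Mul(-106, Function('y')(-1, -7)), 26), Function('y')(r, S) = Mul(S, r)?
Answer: -797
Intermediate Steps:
Function('c')(o) = 81 (Function('c')(o) = Add(10, 71) = 81)
f = -716 (f = Add(Mul(-106, Mul(-7, -1)), 26) = Add(Mul(-106, 7), 26) = Add(-742, 26) = -716)
Add(f, Mul(-1, Function('c')(Pow(Add(V, 161), -1)))) = Add(-716, Mul(-1, 81)) = Add(-716, -81) = -797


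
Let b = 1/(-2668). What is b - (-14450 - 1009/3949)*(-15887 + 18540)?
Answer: 403911050666087/10535932 ≈ 3.8337e+7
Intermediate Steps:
b = -1/2668 ≈ -0.00037481
b - (-14450 - 1009/3949)*(-15887 + 18540) = -1/2668 - (-14450 - 1009/3949)*(-15887 + 18540) = -1/2668 - (-14450 - 1009*1/3949)*2653 = -1/2668 - (-14450 - 1009/3949)*2653 = -1/2668 - (-57064059)*2653/3949 = -1/2668 - 1*(-151390948527/3949) = -1/2668 + 151390948527/3949 = 403911050666087/10535932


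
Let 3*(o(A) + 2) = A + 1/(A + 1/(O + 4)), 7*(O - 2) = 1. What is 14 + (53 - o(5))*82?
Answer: 1459219/333 ≈ 4382.0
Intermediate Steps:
O = 15/7 (O = 2 + (⅐)*1 = 2 + ⅐ = 15/7 ≈ 2.1429)
o(A) = -2 + A/3 + 1/(3*(7/43 + A)) (o(A) = -2 + (A + 1/(A + 1/(15/7 + 4)))/3 = -2 + (A + 1/(A + 1/(43/7)))/3 = -2 + (A + 1/(A + 7/43))/3 = -2 + (A + 1/(7/43 + A))/3 = -2 + (A/3 + 1/(3*(7/43 + A))) = -2 + A/3 + 1/(3*(7/43 + A)))
14 + (53 - o(5))*82 = 14 + (53 - (1 - 251*5 + 43*5²)/(3*(7 + 43*5)))*82 = 14 + (53 - (1 - 1255 + 43*25)/(3*(7 + 215)))*82 = 14 + (53 - (1 - 1255 + 1075)/(3*222))*82 = 14 + (53 - (-179)/(3*222))*82 = 14 + (53 - 1*(-179/666))*82 = 14 + (53 + 179/666)*82 = 14 + (35477/666)*82 = 14 + 1454557/333 = 1459219/333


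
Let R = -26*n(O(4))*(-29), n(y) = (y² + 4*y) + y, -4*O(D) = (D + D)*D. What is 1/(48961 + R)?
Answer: 1/67057 ≈ 1.4913e-5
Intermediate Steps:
O(D) = -D²/2 (O(D) = -(D + D)*D/4 = -2*D*D/4 = -D²/2)
n(y) = y² + 5*y
R = 18096 (R = -26*(-½*4²)*(5 - ½*4²)*(-29) = -26*(-½*16)*(5 - ½*16)*(-29) = -(-208)*(5 - 8)*(-29) = -(-208)*(-3)*(-29) = -26*24*(-29) = -624*(-29) = 18096)
1/(48961 + R) = 1/(48961 + 18096) = 1/67057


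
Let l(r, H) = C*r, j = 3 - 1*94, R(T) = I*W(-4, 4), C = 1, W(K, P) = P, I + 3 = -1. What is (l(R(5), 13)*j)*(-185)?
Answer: -269360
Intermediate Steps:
I = -4 (I = -3 - 1 = -4)
R(T) = -16 (R(T) = -4*4 = -16)
j = -91 (j = 3 - 94 = -91)
l(r, H) = r (l(r, H) = 1*r = r)
(l(R(5), 13)*j)*(-185) = -16*(-91)*(-185) = 1456*(-185) = -269360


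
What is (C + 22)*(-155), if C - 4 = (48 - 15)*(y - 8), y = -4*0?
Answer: 36890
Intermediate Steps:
y = 0
C = -260 (C = 4 + (48 - 15)*(0 - 8) = 4 + 33*(-8) = 4 - 264 = -260)
(C + 22)*(-155) = (-260 + 22)*(-155) = -238*(-155) = 36890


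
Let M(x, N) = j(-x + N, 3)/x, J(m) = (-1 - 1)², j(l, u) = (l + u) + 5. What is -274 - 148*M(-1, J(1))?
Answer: 1650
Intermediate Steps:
j(l, u) = 5 + l + u
J(m) = 4 (J(m) = (-2)² = 4)
M(x, N) = (8 + N - x)/x (M(x, N) = (5 + (-x + N) + 3)/x = (5 + (N - x) + 3)/x = (8 + N - x)/x)
-274 - 148*M(-1, J(1)) = -274 - 148*(8 + 4 - 1*(-1))/(-1) = -274 - (-148)*(8 + 4 + 1) = -274 - (-148)*13 = -274 - 148*(-13) = -274 + 1924 = 1650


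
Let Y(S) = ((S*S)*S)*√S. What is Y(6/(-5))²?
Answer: -279936/78125 ≈ -3.5832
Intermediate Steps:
Y(S) = S^(7/2) (Y(S) = (S²*S)*√S = S³*√S = S^(7/2))
Y(6/(-5))² = ((6/(-5))^(7/2))² = ((6*(-⅕))^(7/2))² = ((-6/5)^(7/2))² = (-216*I*√30/625)² = -279936/78125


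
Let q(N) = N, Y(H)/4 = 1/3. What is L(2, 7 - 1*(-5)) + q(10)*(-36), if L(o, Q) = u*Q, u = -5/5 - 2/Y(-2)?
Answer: -390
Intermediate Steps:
Y(H) = 4/3
u = -5/2 (u = -5/5 - 2/4/3 = -5*1/5 - 2*3/4 = -1 - 3/2 = -5/2 ≈ -2.5000)
L(o, Q) = -5*Q/2
L(2, 7 - 1*(-5)) + q(10)*(-36) = -5*(7 - 1*(-5))/2 + 10*(-36) = -5*(7 + 5)/2 - 360 = -5/2*12 - 360 = -30 - 360 = -390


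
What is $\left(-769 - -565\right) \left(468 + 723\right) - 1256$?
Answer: $-244220$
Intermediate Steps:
$\left(-769 - -565\right) \left(468 + 723\right) - 1256 = \left(-769 + 565\right) 1191 - 1256 = \left(-204\right) 1191 - 1256 = -242964 - 1256 = -244220$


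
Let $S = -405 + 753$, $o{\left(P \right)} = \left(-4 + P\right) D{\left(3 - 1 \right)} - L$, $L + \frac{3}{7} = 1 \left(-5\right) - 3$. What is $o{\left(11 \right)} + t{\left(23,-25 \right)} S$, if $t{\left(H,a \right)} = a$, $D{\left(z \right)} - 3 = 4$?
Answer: $- \frac{60498}{7} \approx -8642.6$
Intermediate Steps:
$D{\left(z \right)} = 7$ ($D{\left(z \right)} = 3 + 4 = 7$)
$L = - \frac{59}{7}$ ($L = - \frac{3}{7} + \left(1 \left(-5\right) - 3\right) = - \frac{3}{7} - 8 = - \frac{59}{7} \approx -8.4286$)
$o{\left(P \right)} = - \frac{137}{7} + 7 P$ ($o{\left(P \right)} = \left(-4 + P\right) 7 - - \frac{59}{7} = \left(-28 + 7 P\right) + \frac{59}{7} = - \frac{137}{7} + 7 P$)
$S = 348$
$o{\left(11 \right)} + t{\left(23,-25 \right)} S = \left(- \frac{137}{7} + 7 \cdot 11\right) - 8700 = \left(- \frac{137}{7} + 77\right) - 8700 = \frac{402}{7} - 8700 = - \frac{60498}{7}$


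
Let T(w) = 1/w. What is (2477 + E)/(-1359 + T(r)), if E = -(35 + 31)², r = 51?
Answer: 95829/69308 ≈ 1.3827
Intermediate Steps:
E = -4356 (E = -1*66² = -1*4356 = -4356)
(2477 + E)/(-1359 + T(r)) = (2477 - 4356)/(-1359 + 1/51) = -1879/(-1359 + 1/51) = -1879/(-69308/51) = -1879*(-51/69308) = 95829/69308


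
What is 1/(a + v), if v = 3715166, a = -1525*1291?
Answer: 1/1746391 ≈ 5.7261e-7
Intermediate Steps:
a = -1968775
1/(a + v) = 1/(-1968775 + 3715166) = 1/1746391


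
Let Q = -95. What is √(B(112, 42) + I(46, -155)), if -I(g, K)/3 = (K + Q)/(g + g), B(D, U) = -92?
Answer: I*√177422/46 ≈ 9.1568*I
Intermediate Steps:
I(g, K) = -3*(-95 + K)/(2*g) (I(g, K) = -3*(K - 95)/(g + g) = -3*(-95 + K)/(2*g))
√(B(112, 42) + I(46, -155)) = √(-92 + (3/2)*(95 - 1*(-155))/46) = √(-92 + (3/2)*(1/46)*(95 + 155)) = √(-92 + (3/2)*(1/46)*250) = √(-92 + 375/46) = √(-3857/46) = I*√177422/46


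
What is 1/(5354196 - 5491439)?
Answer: -1/137243 ≈ -7.2863e-6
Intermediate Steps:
1/(5354196 - 5491439) = 1/(-137243) = -1/137243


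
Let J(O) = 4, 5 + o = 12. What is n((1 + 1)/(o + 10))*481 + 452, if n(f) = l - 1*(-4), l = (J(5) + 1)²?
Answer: 14401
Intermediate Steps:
o = 7 (o = -5 + 12 = 7)
l = 25 (l = (4 + 1)² = 5² = 25)
n(f) = 29 (n(f) = 25 - 1*(-4) = 25 + 4 = 29)
n((1 + 1)/(o + 10))*481 + 452 = 29*481 + 452 = 13949 + 452 = 14401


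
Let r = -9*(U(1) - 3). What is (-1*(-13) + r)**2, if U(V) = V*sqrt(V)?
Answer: 961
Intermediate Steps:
U(V) = V**(3/2)
r = 18 (r = -9*(1**(3/2) - 3) = -9*(1 - 3) = -9*(-2) = 18)
(-1*(-13) + r)**2 = (-1*(-13) + 18)**2 = (13 + 18)**2 = 31**2 = 961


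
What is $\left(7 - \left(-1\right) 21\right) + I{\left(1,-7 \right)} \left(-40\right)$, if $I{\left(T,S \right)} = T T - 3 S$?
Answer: $-852$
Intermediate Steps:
$I{\left(T,S \right)} = T^{2} - 3 S$
$\left(7 - \left(-1\right) 21\right) + I{\left(1,-7 \right)} \left(-40\right) = \left(7 - \left(-1\right) 21\right) + \left(1^{2} - -21\right) \left(-40\right) = \left(7 - -21\right) + \left(1 + 21\right) \left(-40\right) = \left(7 + 21\right) + 22 \left(-40\right) = 28 - 880 = -852$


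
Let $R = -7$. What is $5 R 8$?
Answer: $-280$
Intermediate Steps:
$5 R 8 = 5 \left(-7\right) 8 = \left(-35\right) 8 = -280$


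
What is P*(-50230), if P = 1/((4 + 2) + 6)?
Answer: -25115/6 ≈ -4185.8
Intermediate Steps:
P = 1/12 (P = 1/(6 + 6) = 1/12 ≈ 0.083333)
P*(-50230) = (1/12)*(-50230) = -25115/6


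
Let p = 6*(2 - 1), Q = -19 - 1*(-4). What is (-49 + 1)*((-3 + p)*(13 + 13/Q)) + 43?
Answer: -8521/5 ≈ -1704.2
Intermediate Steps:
Q = -15 (Q = -19 + 4 = -15)
p = 6 (p = 6*1 = 6)
(-49 + 1)*((-3 + p)*(13 + 13/Q)) + 43 = (-49 + 1)*((-3 + 6)*(13 + 13/(-15))) + 43 = -144*(13 + 13*(-1/15)) + 43 = -144*(13 - 13/15) + 43 = -144*182/15 + 43 = -48*182/5 + 43 = -8736/5 + 43 = -8521/5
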